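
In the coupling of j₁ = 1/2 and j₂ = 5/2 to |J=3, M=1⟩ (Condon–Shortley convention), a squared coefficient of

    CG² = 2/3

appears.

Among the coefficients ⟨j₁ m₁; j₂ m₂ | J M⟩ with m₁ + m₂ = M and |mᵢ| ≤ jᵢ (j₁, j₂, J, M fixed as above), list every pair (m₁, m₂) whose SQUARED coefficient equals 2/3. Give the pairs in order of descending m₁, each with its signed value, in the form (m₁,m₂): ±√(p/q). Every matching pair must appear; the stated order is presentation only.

(1/2,1/2): +√(2/3)

Admissible pairs with m₁+m₂ = M = 1: (-1/2,3/2), (1/2,1/2)
  (m₁,m₂)=(1/2,1/2): CG² = 2/3, CG = +√(2/3)   ← matches the target
  (m₁,m₂)=(-1/2,3/2): CG² = 1/3, CG = +√(1/3)
Pairs with CG² = 2/3: (1/2,1/2): +√(2/3)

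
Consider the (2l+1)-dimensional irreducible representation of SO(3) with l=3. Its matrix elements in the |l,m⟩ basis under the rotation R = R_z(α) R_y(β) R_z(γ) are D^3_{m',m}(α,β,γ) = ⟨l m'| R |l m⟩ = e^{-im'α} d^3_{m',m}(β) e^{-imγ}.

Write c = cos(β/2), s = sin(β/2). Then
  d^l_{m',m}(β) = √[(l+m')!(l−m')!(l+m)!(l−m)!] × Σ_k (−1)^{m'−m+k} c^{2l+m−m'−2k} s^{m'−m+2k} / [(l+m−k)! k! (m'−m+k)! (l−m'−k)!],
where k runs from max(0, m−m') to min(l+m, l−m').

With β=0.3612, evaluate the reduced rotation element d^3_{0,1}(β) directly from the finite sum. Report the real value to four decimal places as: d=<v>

d=0.5165

d^3_{0,1}(β=0.3612) via the finite sum:
With c≡cos(β/2)=0.983736 and s≡sin(β/2)=0.179620, N=[6·6·24·2]^{1/2}=41.569219
k∈{1,2,3} keeps every argument non-negative
  k=1: (−1)^0·41.5692/(12)·0.9837^5·0.1796^1 = +0.573242
  k=2: (−1)^1·41.5692/(4)·0.9837^3·0.1796^3 = -0.057334
  k=3: (−1)^2·41.5692/(12)·0.9837^1·0.1796^5 = +0.000637
d^3_{0,1}(0.3612) = +0.573242 -0.057334 +0.000637 = +0.516545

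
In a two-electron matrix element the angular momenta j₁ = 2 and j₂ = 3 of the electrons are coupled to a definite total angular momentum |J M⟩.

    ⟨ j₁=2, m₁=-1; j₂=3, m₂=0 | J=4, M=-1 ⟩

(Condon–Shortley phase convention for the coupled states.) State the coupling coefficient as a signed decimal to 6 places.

√[9·1!3!5!/10! · 1!3!3!3!3!5!] = √(1944/7)
  +(−1)^0/∏(0,1,3,3,0,2)! = 1/72  (running 1/72)
  +(−1)^1/∏(1,0,2,2,1,3)! = -1/24  (running -1/36)
⟨..|..⟩ = √(1944/7)·(-1/36) = -0.462910

-0.462910  (= −√(3/14))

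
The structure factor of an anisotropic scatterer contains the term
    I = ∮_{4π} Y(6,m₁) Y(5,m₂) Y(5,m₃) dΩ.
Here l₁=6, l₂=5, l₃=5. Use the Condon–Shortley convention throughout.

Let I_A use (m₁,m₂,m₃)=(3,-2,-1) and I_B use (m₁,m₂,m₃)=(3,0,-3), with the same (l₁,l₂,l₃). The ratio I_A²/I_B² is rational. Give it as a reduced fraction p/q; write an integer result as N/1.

l's match ⇒ only the (l;m) 3-j factors differ between A and B.
A: triangle coeff Δ(6,5,5) = 1/28588560; Σ_t [0,3]: t=0:+1/155520 t=1:−1/23040 t=2:+1/34560 t=3:−1/622080 = -1/103680; (3j)²=9/2431 [(6 5 5; 3 -2 -1)], sign=-1
B: triangle coeff Δ(6,5,5) = 1/28588560; Σ_t [1,3]: t=1:−1/138240 t=2:+1/34560 t=3:−1/103680 = 1/82944; (3j)²=125/9724 [(6 5 5; 3 0 -3)], sign=+1
I_A²/I_B² = (9/2431)/(125/9724) = 36/125

36/125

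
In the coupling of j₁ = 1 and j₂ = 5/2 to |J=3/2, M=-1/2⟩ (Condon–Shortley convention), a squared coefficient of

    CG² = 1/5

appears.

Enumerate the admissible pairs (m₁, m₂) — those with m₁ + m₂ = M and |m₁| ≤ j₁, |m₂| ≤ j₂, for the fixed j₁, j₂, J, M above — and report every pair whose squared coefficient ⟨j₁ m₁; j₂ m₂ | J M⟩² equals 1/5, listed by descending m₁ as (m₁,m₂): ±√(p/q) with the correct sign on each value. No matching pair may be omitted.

(-1,1/2): +√(1/5)

Admissible pairs with m₁+m₂ = M = -1/2: (-1,1/2), (0,-1/2), (1,-3/2)
  (m₁,m₂)=(1,-3/2): CG² = 2/5, CG = +√(2/5)
  (m₁,m₂)=(0,-1/2): CG² = 2/5, CG = −√(2/5)
  (m₁,m₂)=(-1,1/2): CG² = 1/5, CG = +√(1/5)   ← matches the target
Pairs with CG² = 1/5: (-1,1/2): +√(1/5)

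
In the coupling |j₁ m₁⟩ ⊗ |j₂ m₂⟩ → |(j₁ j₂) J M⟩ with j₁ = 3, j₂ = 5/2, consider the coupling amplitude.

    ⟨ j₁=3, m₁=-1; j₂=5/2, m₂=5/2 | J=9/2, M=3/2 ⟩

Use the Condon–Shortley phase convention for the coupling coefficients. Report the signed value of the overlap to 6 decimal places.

√[10·1!5!4!/11! · 2!4!5!0!6!3!] = √(1382400/77)
  +(−1)^1/∏(1,0,3,4,2,0)! = -1/288  (running -1/288)
⟨..|..⟩ = √(1382400/77)·(-1/288) = -0.465242

−√(50/231) = -0.465242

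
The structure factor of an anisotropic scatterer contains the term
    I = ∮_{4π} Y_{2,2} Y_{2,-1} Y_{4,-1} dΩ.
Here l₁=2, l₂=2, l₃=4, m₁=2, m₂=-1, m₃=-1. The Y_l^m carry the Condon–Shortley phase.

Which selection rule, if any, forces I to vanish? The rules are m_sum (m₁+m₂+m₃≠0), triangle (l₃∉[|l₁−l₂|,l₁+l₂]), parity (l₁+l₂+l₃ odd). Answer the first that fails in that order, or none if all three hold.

none

Σmᵢ = 0  ✓
l₃∈[|l₁−l₂|,l₁+l₂]=[0,4], have l₃=4  ✓
Σlᵢ = 8 ⇒ even  ✓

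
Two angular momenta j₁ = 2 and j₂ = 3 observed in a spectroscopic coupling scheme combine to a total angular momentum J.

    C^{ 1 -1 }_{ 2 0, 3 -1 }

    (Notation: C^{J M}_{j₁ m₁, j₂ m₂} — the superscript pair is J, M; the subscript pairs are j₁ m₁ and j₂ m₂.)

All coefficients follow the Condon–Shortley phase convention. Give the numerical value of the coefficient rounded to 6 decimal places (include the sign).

j₁+j₂−J=4  J+j₁−j₂=0  J−j₁+j₂=2  j₁+j₂+J+1=7
(j₁±m₁, j₂±m₂, J±M) = (2,2,2,4,0,2)
P² = 384/35
sum k=2..2:
  [2] +1/8 = 1/8
S = 1/8
C² = P²·S² = 6/35 ; C = +0.414039

+√(6/35) = +0.414039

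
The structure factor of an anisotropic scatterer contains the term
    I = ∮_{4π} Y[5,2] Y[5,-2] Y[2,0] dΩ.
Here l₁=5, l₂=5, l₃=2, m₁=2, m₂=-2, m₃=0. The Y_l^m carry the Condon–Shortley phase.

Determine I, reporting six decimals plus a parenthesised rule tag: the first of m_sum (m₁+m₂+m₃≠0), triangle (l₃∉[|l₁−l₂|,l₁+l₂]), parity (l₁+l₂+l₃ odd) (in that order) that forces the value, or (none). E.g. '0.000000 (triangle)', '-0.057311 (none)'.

0.097044 (none)

Rules hold: Σm=0, L=12 even, 0≤2≤10.
N = 11·11·5 = 605
Δ = 8!·2!·2!/13! = 1/38610
Racah Σ t=3..5: t=3:−1/2880 t=4:+1/576 t=5:−1/2880 = 1/960
⇒ 3j(5 5 2; 0 0 0)² = 10/429, sgn +1
Racah Σ t=1..3: t=1:−1/20160 t=2:+1/1440 t=3:−1/2880 = 1/3360
⇒ 3j(5 5 2; 2 -2 0)² = 6/715, sgn +1
4πI² = N·(3j₀)²·(3jₘ)² = 20/169
I = +1·√(0.118343/4π) = 0.09704356
No selection rule forces the value: the integral is nonzero (none).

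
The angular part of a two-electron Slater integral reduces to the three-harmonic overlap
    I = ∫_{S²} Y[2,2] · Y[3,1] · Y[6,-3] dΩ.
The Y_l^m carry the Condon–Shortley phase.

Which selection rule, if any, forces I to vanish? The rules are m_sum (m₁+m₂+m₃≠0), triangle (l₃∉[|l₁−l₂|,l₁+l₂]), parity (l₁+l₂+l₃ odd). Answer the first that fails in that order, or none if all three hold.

triangle

azimuthal sum: 2 + 1 − 3 = 0  ✓
l₃ must lie in [1,5]; have l₃=6  ✗
L = 2 + 3 + 6 = 11 (odd)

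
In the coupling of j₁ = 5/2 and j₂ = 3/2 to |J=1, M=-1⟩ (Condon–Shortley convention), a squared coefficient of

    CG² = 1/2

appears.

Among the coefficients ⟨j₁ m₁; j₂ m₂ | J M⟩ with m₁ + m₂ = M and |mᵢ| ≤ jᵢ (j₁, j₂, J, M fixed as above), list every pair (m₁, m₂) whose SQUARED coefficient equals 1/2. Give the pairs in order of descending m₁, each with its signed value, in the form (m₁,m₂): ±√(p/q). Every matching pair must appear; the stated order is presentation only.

(-5/2,3/2): −√(1/2)

Admissible pairs with m₁+m₂ = M = -1: (-5/2,3/2), (-3/2,1/2), (-1/2,-1/2), (1/2,-3/2)
  (m₁,m₂)=(1/2,-3/2): CG² = 1/20, CG = +√(1/20)
  (m₁,m₂)=(-1/2,-1/2): CG² = 3/20, CG = −√(3/20)
  (m₁,m₂)=(-3/2,1/2): CG² = 3/10, CG = +√(3/10)
  (m₁,m₂)=(-5/2,3/2): CG² = 1/2, CG = −√(1/2)   ← matches the target
Pairs with CG² = 1/2: (-5/2,3/2): −√(1/2)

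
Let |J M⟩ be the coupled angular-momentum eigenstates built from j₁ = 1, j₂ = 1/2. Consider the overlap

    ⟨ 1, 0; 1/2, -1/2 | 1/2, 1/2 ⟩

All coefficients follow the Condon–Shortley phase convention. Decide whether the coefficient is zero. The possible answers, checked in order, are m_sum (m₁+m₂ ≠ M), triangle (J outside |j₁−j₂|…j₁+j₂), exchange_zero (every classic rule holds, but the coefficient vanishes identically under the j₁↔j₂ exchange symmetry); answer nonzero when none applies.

m-sum: m₁+m₂ = 0+(-1/2) = -1/2, M = 1/2  ✗ ⇒ coefficient is 0

m_sum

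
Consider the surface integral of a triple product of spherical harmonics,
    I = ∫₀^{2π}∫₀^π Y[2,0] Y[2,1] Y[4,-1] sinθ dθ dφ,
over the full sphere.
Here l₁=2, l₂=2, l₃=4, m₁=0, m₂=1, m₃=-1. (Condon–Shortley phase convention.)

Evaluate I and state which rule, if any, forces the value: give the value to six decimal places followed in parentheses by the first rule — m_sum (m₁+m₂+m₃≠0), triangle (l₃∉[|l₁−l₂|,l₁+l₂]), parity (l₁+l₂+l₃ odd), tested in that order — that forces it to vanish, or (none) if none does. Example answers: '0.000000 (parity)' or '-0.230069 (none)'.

Rules hold: Σm=0, L=8 even, 0≤4≤4.
N = 5·5·9 = 225
Δ = 0!·4!·4!/9! = 1/630
Racah Σ t=0..0: t=0:+1/16 = 1/16
⇒ 3j(2 2 4; 0 0 0)² = 2/35, sgn +1
Racah Σ t=0..0: t=0:+1/24 = 1/24
⇒ 3j(2 2 4; 0 1 -1)² = 1/21, sgn -1
4πI² = N·(3j₀)²·(3jₘ)² = 30/49
I = -1·√(0.612245/4π) = -0.22072812
No selection rule forces the value: the integral is nonzero (none).

-0.220728 (none)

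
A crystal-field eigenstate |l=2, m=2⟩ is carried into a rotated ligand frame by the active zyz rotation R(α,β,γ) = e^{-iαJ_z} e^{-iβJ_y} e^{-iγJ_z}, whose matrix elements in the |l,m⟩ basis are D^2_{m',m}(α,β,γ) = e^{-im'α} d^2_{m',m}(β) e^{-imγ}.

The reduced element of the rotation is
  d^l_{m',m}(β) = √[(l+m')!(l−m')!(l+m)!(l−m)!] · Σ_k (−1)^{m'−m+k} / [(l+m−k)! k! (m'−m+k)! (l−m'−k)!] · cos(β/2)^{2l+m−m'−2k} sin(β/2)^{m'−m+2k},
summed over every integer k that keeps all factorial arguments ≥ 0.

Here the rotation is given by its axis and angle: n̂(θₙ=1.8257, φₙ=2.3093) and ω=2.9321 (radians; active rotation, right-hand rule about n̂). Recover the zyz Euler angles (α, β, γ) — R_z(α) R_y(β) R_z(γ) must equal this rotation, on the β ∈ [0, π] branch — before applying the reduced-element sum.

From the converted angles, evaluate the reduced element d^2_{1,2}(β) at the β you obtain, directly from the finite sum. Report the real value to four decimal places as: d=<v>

Axis–angle → zyz. n̂ = (sinθₙcosφₙ, sinθₙsinφₙ, cosθₙ) = (-0.651430, +0.715582, -0.252152), ω = 2.9321.
R = I cosω + sinω [n̂]ₓ + (1−cosω) n̂n̂ᵀ gives
  R = [-0.138692, -0.869674, +0.473743; -0.974551, +0.034784, -0.221453; +0.176113, -0.492400, -0.852365]
β = atan2(√(R₁₃²+R₂₃²), R₃₃) = 2.591288; α = atan2(R₂₃, R₁₃) mod 2π = 5.845912; γ = atan2(R₃₂, −R₃₁) mod 2π = 4.368905
d^2_{1,2}(β=2.5913) via the finite sum:
With c≡cos(β/2)=0.271694 and s≡sin(β/2)=0.962384, N=[6·1·24·1]^{1/2}=12.000000
k∈{1} keeps every argument non-negative
  k=1: (−1)^0·12.0000/(6)·0.2717^3·0.9624^1 = +0.038603
d^2_{1,2}(2.5913) = +0.038603

d=0.0386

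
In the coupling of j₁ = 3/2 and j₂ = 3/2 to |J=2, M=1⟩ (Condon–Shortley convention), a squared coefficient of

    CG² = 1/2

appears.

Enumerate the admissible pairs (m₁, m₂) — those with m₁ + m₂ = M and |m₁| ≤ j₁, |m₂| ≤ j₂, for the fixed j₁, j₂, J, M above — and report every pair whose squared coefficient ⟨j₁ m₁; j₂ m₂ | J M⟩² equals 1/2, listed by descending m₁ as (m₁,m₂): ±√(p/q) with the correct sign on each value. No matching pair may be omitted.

(3/2,-1/2): +√(1/2); (-1/2,3/2): −√(1/2)

Admissible pairs with m₁+m₂ = M = 1: (-1/2,3/2), (1/2,1/2), (3/2,-1/2)
  (m₁,m₂)=(3/2,-1/2): CG² = 1/2, CG = +√(1/2)   ← matches the target
  (m₁,m₂)=(1/2,1/2): CG² = 0/1, CG = 0
  (m₁,m₂)=(-1/2,3/2): CG² = 1/2, CG = −√(1/2)   ← matches the target
Pairs with CG² = 1/2: (3/2,-1/2): +√(1/2); (-1/2,3/2): −√(1/2)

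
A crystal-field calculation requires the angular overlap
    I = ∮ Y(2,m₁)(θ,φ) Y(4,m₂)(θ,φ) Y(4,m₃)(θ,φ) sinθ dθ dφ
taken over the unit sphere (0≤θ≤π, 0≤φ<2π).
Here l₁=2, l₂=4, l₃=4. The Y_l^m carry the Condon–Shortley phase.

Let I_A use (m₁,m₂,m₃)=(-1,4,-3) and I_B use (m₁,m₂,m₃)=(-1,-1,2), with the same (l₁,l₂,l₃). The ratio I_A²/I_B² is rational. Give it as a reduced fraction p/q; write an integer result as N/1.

196/81

Shared (l₁,l₂,l₃)=(2,4,4): N and (l;000)² cancel in I_A²/I_B².
A: Δ = 2!·2!·6!/11! = 1/13860; Racah Σ t=2..2: t=2:+1/1440 = 1/1440; ⇒ 3j(2 4 4; -1 4 -3)² = 7/165, sgn -1
B: Δ = 2!·2!·6!/11! = 1/13860; Racah Σ t=1..2: t=1:−1/96 t=2:+1/240 = -1/160; ⇒ 3j(2 4 4; -1 -1 2)² = 27/1540, sgn -1
I_A²/I_B² = (7/165)/(27/1540) = 196/81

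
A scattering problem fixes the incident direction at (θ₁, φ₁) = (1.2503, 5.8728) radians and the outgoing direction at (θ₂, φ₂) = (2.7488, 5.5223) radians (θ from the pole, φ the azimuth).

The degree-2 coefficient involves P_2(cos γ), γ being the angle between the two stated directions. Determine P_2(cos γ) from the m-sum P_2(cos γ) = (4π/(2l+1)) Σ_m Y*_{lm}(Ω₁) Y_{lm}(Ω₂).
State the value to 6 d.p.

-0.496228

Expand P_2 via completeness: Σ_{m} conj(Y_{2,m}) at Ω₁ times Y_{2,m} at Ω₂ —
  m=-2: (+0.237174-0.254576i) × (+0.002773+0.056526i) = +0.015048+0.012700i  (running Σ = +0.015048+0.012700i)
  m=-1: (+0.211809-0.092156i) × (-0.197850-0.188380i) = -0.059267-0.021668i  (running Σ = -0.044219-0.008967i)
  m=0: (-0.221485-0.000000i) × (+0.492156+0.000000i) = -0.109005-0.000000i  (running Σ = -0.153224-0.008967i)
  m=1: (-0.211809-0.092156i) × (+0.197850-0.188380i) = -0.059267+0.021668i  (running Σ = -0.212491+0.012700i)
  m=2: (+0.237174+0.254576i) × (+0.002773-0.056526i) = +0.015048-0.012700i  (running Σ = -0.197443+0.000000i)
Σ over m = -0.197443+0.000000i; ×(4π/5) → -0.496228+0.000000i. Real part: -0.496228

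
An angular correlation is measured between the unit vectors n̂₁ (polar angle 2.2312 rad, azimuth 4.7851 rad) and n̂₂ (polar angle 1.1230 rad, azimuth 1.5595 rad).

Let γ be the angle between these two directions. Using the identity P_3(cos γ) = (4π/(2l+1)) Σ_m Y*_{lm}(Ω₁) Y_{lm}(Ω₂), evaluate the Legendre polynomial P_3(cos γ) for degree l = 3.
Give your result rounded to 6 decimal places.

-0.854500

Term-by-term m-sum for l=3 (normalisation 4π/7 = 1.795196):
  [-3]  conj(Y_{3,-3})(Ω₁) = -0.044473+0.200638i ; Y_{3,-3}(Ω₂) = -0.010354+0.305406i ; Δ = -0.060816-0.015660i
  [-2]  conj(Y_{3,-2})(Ω₁) = +0.386882+0.056661i ; Y_{3,-2}(Ω₂) = -0.359452-0.008122i ; Δ = -0.138605-0.023509i
  [-1]  conj(Y_{3,-1})(Ω₁) = +0.016345-0.224395i ; Y_{3,-1}(Ω₂) = -0.000206+0.018247i ; Δ = +0.004091+0.000345i
  [+0]  conj(Y_{3,0})(Ω₁) = +0.256043-0.000000i ; Y_{3,0}(Ω₂) = -0.333277+0.000000i ; Δ = -0.085333+0.000000i
  [+1]  conj(Y_{3,1})(Ω₁) = -0.016345-0.224395i ; Y_{3,1}(Ω₂) = +0.000206+0.018247i ; Δ = +0.004091-0.000345i
  [+2]  conj(Y_{3,2})(Ω₁) = +0.386882-0.056661i ; Y_{3,2}(Ω₂) = -0.359452+0.008122i ; Δ = -0.138605+0.023509i
  [+3]  conj(Y_{3,3})(Ω₁) = +0.044473+0.200638i ; Y_{3,3}(Ω₂) = +0.010354+0.305406i ; Δ = -0.060816+0.015660i
Σ over m = -0.475993+0.000000i; ×(4π/7) → -0.854500+0.000000i. Real part: -0.854500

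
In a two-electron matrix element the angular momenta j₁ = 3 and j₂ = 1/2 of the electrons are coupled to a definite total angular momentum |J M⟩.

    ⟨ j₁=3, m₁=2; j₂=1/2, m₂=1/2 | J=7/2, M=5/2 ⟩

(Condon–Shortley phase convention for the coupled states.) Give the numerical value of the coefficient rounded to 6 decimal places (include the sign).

j₁+j₂−J=0  J+j₁−j₂=6  J−j₁+j₂=1  j₁+j₂+J+1=8
(j₁±m₁, j₂±m₂, J±M) = (5,1,1,0,6,1)
P² = 86400/7
sum k=0..0:
  [0] +1/120 = 1/120
S = 1/120
C² = P²·S² = 6/7 ; C = +0.925820

+√(6/7) ≈ +0.925820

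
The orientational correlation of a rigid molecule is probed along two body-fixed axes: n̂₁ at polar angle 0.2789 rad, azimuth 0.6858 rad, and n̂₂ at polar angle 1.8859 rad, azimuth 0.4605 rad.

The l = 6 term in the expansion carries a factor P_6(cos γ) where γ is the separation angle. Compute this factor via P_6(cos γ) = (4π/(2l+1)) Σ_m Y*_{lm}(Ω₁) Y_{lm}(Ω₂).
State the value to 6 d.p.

Addition theorem: P_6(cos γ) = (4π/13) Σ_m Y*_{lm}(Ω₁) Y_{lm}(Ω₂), m = −6…6:
  term(m=-6) = (0.000016, 0.000073)   from Y*(Ω₁)=(-0.000118, -0.000174), Y(Ω₂)=(-0.331560, -0.131889)
  term(m=-5) = (-0.000441, -0.000926)   from Y*(Ω₁)=(-0.002440, -0.000721), Y(Ω₂)=(0.269207, 0.299788)
  term(m=-4) = (0.000192, 0.000243)   from Y*(Ω₁)=(-0.017314, 0.007287), Y(Ω₂)=(-0.004414, -0.015876)
  term(m=-3) = (0.024632, 0.019752)   from Y*(Ω₁)=(-0.043786, 0.082766), Y(Ω₂)=(0.063449, -0.331173)
  term(m=-2) = (-0.034851, -0.016861)   from Y*(Ω₁)=(0.061309, 0.303701), Y(Ω₂)=(-0.075601, 0.099491)
  term(m=-1) = (-0.170714, -0.039126)   from Y*(Ω₁)=(0.460825, 0.377093), Y(Ω₂)=(-0.263492, 0.130711)
  term(m=+0) = (0.051421, 0.000000)   from Y*(Ω₁)=(0.339338, -0.000000), Y(Ω₂)=(0.151533, 0.000000)
  term(m=+1) = (-0.170714, 0.039126)   from Y*(Ω₁)=(-0.460825, 0.377093), Y(Ω₂)=(0.263492, 0.130711)
  term(m=+2) = (-0.034851, 0.016861)   from Y*(Ω₁)=(0.061309, -0.303701), Y(Ω₂)=(-0.075601, -0.099491)
  term(m=+3) = (0.024632, -0.019752)   from Y*(Ω₁)=(0.043786, 0.082766), Y(Ω₂)=(-0.063449, -0.331173)
  term(m=+4) = (0.000192, -0.000243)   from Y*(Ω₁)=(-0.017314, -0.007287), Y(Ω₂)=(-0.004414, 0.015876)
  term(m=+5) = (-0.000441, 0.000926)   from Y*(Ω₁)=(0.002440, -0.000721), Y(Ω₂)=(-0.269207, 0.299788)
  term(m=+6) = (0.000016, -0.000073)   from Y*(Ω₁)=(-0.000118, 0.000174), Y(Ω₂)=(-0.331560, 0.131889)
Total Σ_m = (-0.310909, -0.000000). Multiply by 0.966644: (-0.300539, -0.000000). P_6(cos γ) = -0.300539

-0.300539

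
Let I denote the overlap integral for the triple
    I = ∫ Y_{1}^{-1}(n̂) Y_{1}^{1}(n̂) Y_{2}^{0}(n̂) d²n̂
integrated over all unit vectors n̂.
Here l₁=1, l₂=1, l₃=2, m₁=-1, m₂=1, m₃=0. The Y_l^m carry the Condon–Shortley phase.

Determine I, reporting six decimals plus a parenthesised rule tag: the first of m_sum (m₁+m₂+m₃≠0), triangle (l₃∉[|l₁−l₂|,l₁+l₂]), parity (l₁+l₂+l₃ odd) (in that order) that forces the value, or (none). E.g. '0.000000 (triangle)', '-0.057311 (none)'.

0.126157 (none)

m-sum 0 ✓  L=4 even ✓  0≤2≤2 ✓
Π(2lᵢ+1) = 3×3×5 = 45
triangle coeff Δ(1,1,2) = 1/30
Σ_t [0,0]: t=0:+1/1 = 1/1
(3j)²=2/15 [(1 1 2; 0 0 0)], sign=+1
Σ_t [0,0]: t=0:+1/4 = 1/4
(3j)²=1/30 [(1 1 2; -1 1 0)], sign=+1
⇒ 4πI² = 1/5
I = (+1)√(1/5/(4π)) = 0.12615663
No selection rule forces the value: the integral is nonzero (none).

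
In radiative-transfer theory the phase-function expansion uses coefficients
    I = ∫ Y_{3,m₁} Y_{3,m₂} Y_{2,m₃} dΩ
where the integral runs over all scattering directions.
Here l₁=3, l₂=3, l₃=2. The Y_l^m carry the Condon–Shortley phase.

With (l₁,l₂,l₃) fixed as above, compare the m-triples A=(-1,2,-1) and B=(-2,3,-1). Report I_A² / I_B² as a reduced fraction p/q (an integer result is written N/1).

3/5

Same 3,3,2: normalisation and zero-m 3j drop out of the ratio.
A: Δ: 4! 2! 2! / 9! → 1/3780; sum: t=3:−1/12 t=4:+1/48 = -1/16; 3j²(3 3 2; -1 2 -1) = Δ·Π!·Σ² = 1/28  (sign +1)
B: Δ: 4! 2! 2! / 9! → 1/3780; sum: t=4:+1/48 = 1/48; 3j²(3 3 2; -2 3 -1) = Δ·Π!·Σ² = 5/84  (sign -1)
I_A²/I_B² = (1/28)/(5/84) = 3/5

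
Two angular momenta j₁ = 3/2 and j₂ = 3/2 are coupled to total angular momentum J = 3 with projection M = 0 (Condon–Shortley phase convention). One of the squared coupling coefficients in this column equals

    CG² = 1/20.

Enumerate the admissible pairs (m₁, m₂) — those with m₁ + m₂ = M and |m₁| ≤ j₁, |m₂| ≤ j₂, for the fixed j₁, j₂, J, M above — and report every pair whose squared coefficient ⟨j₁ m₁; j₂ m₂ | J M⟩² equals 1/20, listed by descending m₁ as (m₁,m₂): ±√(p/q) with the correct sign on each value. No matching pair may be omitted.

Admissible pairs with m₁+m₂ = M = 0: (-3/2,3/2), (-1/2,1/2), (1/2,-1/2), (3/2,-3/2)
  (m₁,m₂)=(3/2,-3/2): CG² = 1/20, CG = +√(1/20)   ← matches the target
  (m₁,m₂)=(1/2,-1/2): CG² = 9/20, CG = +√(9/20)
  (m₁,m₂)=(-1/2,1/2): CG² = 9/20, CG = +√(9/20)
  (m₁,m₂)=(-3/2,3/2): CG² = 1/20, CG = +√(1/20)   ← matches the target
Pairs with CG² = 1/20: (3/2,-3/2): +√(1/20); (-3/2,3/2): +√(1/20)

(3/2,-3/2): +√(1/20); (-3/2,3/2): +√(1/20)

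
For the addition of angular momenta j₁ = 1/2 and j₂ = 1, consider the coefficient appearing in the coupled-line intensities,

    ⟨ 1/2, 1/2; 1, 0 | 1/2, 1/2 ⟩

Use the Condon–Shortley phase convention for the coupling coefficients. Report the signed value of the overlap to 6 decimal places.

j₁+j₂−J=1  J+j₁−j₂=0  J−j₁+j₂=1  j₁+j₂+J+1=3
(j₁±m₁, j₂±m₂, J±M) = (1,0,1,1,1,0)
P² = 1/3
sum k=0..0:
  [0] +1/1 = 1
S = 1
C² = P²·S² = 1/3 ; C = +0.577350

+0.577350  (= +√(1/3))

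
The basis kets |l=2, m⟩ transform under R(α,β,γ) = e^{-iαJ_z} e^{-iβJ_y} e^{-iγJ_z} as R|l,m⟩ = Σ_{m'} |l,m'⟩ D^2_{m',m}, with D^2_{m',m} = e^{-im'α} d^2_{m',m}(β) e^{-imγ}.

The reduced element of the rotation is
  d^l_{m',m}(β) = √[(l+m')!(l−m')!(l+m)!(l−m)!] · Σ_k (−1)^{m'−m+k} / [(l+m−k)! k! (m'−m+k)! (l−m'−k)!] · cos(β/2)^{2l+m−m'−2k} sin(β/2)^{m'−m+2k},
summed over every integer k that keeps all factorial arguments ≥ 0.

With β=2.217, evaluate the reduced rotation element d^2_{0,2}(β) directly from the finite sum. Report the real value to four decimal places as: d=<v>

d^2_{0,2}(β=2.2170) via the finite sum:
c=cos(2.217000/2)=0.446005, s=sin(2.217000/2)=0.895031; N=√[2·2·24·1]=9.797959
Admissible k: 2..2 (factorial args all ≥0)
  k=2: (−1)^0·9.7980/(4)·0.4460^2·0.8950^2 = +0.390328
d^2_{0,2}(2.2170) = +0.390328

d=0.3903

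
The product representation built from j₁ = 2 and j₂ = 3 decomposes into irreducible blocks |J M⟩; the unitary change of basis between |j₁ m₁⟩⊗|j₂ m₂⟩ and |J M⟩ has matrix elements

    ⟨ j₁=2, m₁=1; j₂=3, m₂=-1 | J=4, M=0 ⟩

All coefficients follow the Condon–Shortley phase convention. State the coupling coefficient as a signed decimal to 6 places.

+0.597614  (= +√(5/14))

√[9·1!3!5!/10! · 3!1!2!4!4!4!] = √(10368/35)
  +(−1)^0/∏(0,1,1,2,2,3)! = 1/24  (running 1/24)
  +(−1)^1/∏(1,0,0,1,3,4)! = -1/144  (running 5/144)
⟨..|..⟩ = √(10368/35)·(5/144) = +0.597614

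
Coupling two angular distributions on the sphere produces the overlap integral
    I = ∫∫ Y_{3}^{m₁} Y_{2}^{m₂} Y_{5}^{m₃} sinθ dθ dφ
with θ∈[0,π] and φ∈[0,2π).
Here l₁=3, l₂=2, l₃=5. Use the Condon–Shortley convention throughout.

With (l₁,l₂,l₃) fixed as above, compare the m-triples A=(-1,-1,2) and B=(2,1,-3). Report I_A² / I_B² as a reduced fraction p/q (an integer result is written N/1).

l's match ⇒ only the (l;m) 3-j factors differ between A and B.
A: triangle coeff Δ(3,2,5) = 1/2310; Σ_t [0,0]: t=0:+1/288 = 1/288; (3j)²=1/22 [(3 2 5; -1 -1 2)], sign=-1
B: triangle coeff Δ(3,2,5) = 1/2310; Σ_t [0,0]: t=0:+1/720 = 1/720; (3j)²=8/165 [(3 2 5; 2 1 -3)], sign=+1
I_A²/I_B² = (1/22)/(8/165) = 15/16

15/16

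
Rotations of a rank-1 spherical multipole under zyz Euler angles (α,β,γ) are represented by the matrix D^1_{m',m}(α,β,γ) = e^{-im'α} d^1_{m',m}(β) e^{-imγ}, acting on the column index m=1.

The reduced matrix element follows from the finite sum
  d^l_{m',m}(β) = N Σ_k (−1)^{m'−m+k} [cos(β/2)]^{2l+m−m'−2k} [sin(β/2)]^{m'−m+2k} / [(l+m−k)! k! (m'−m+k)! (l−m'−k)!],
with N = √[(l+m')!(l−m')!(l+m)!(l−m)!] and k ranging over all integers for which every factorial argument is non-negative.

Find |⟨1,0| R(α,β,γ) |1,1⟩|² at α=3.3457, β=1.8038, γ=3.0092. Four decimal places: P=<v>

D^1_{0,1}(3.3457,1.8038,3.0092) = e^{-i·0·3.3457}·d^1_{0,1}(1.8038)·e^{-i·1·3.0092}. Compute d first:
With c≡cos(β/2)=0.620121 and s≡sin(β/2)=0.784507, N=[1·1·2·1]^{1/2}=1.414214
Admissible k: 1..1 (factorial args all ≥0)
  k=1: (−1)^0·1.4142/(1)·0.6201^1·0.7845^1 = +0.687999
d^1_{0,1}(1.8038) = +0.687999
|D^1_{0,1}|² = |d^1_{0,1}(β)|² = (+0.687999)² = 0.473342 (the z-rotation phases have unit modulus)

P=0.4733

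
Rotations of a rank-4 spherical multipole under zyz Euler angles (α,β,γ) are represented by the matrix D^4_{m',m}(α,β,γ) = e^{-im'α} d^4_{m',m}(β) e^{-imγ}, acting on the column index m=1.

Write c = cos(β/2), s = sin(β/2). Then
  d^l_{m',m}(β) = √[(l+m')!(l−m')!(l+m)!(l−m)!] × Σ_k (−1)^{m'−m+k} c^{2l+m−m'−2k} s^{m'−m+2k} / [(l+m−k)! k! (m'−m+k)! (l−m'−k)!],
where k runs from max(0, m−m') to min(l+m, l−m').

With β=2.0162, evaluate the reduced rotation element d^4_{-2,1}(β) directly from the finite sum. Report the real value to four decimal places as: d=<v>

d^4_{-2,1}(β=2.0162) via the finite sum:
Half-angle: c=0.533469, s=0.845820. N=√(2·720·120·6)=1018.233765
k∈{3,4,5} keeps every argument non-negative
  k=3: (−1)^0·1018.2338/(72)·0.5335^5·0.8458^3 = +0.369737
  k=4: (−1)^1·1018.2338/(48)·0.5335^3·0.8458^5 = -1.394191
  k=5: (−1)^2·1018.2338/(240)·0.5335^1·0.8458^7 = +0.700955
d^4_{-2,1}(2.0162) = +0.369737 -1.394191 +0.700955 = -0.323499

d=-0.3235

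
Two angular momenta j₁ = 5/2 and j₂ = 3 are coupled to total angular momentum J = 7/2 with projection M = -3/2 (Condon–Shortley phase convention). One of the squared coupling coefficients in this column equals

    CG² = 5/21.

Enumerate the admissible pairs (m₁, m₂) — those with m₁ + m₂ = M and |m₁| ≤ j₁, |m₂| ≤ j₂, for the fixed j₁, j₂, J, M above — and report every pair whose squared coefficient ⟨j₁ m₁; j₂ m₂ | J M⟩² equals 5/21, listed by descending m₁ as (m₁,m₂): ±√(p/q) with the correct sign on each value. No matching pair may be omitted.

Admissible pairs with m₁+m₂ = M = -3/2: (-5/2,1), (-3/2,0), (-1/2,-1), (1/2,-2), (3/2,-3)
  (m₁,m₂)=(3/2,-3): CG² = 2/7, CG = +√(2/7)
  (m₁,m₂)=(1/2,-2): CG² = 2/21, CG = +√(2/21)
  (m₁,m₂)=(-1/2,-1): CG² = 5/21, CG = −√(5/21)   ← matches the target
  (m₁,m₂)=(-3/2,0): CG² = 0/1, CG = 0
  (m₁,m₂)=(-5/2,1): CG² = 8/21, CG = +√(8/21)
Pairs with CG² = 5/21: (-1/2,-1): −√(5/21)

(-1/2,-1): −√(5/21)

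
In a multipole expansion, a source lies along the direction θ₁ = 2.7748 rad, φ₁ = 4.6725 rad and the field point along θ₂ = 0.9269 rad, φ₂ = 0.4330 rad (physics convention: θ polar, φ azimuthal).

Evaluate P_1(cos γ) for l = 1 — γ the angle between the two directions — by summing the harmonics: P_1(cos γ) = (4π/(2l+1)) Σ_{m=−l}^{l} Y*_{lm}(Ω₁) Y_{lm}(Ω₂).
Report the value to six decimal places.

Summing Y*_{l m}(θ₁,φ₁)·Y_{l m}(θ₂,φ₂) over m ∈ [−1, 1]; prefactor 4π/(2·1+1) = 4.188790:
  term(m=-1) = -0.01559 - 0.03048j   from Y*(Ω₁)=-0.00494 - 0.12380j, Y(Ω₂)=0.25081 - 0.11594j
  term(m=+0) = -0.13378 + 0.00000j   from Y*(Ω₁)=-0.45610 + 0.00000j, Y(Ω₂)=0.29332 + 0.00000j
  term(m=+1) = -0.01559 + 0.03048j   from Y*(Ω₁)=0.00494 - 0.12380j, Y(Ω₂)=-0.25081 - 0.11594j
Accumulated sum -0.16497 + 0.00000j; after 4π/(2l+1) scaling, -0.69102 + 0.00000j ⇒ P_1 = -0.691017

-0.691017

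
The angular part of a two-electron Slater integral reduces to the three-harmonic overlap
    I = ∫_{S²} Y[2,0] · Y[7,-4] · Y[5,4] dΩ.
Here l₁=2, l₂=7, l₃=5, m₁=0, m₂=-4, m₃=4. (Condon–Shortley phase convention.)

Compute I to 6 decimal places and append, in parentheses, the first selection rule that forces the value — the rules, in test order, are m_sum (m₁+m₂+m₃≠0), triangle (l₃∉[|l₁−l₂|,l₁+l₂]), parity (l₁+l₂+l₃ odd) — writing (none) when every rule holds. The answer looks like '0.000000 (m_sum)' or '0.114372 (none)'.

m-sum 0 ✓  L=14 even ✓  5≤5≤9 ✓
Π(2lᵢ+1) = 5×15×11 = 825
triangle coeff Δ(2,7,5) = 1/15015
Σ_t [2,2]: t=2:+1/57600 = 1/57600
(3j)²=21/715 [(2 7 5; 0 0 0)], sign=-1
Σ_t [2,2]: t=2:+1/1451520 = 1/1451520
(3j)²=1/91 [(2 7 5; 0 -4 4)], sign=-1
⇒ 4πI² = 45/169
I = (+1)√(45/169/(4π)) = 0.14556534
No selection rule forces the value: the integral is nonzero (none).

0.145565 (none)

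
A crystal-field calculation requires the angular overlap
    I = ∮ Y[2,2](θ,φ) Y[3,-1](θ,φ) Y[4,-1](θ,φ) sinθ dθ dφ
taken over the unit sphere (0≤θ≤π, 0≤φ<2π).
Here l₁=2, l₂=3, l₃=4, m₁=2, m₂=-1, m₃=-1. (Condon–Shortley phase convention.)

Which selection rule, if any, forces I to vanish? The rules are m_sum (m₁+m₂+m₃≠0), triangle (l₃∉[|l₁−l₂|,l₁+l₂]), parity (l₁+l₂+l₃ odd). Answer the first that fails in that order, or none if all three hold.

parity

Σmᵢ = 0  ✓
l₃∈[|l₁−l₂|,l₁+l₂]=[1,5], have l₃=4  ✓
Σlᵢ = 9 ⇒ odd  ✗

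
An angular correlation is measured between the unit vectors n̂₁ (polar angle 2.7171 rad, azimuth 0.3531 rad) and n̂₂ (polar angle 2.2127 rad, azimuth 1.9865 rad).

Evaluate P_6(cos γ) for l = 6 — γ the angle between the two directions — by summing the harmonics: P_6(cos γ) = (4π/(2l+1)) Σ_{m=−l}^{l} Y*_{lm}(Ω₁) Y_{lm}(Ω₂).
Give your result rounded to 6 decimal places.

Summing Y*_{l m}(θ₁,φ₁)·Y_{l m}(θ₂,φ₂) over m ∈ [−6, 6]; prefactor 4π/(2·6+1) = 0.966644:
  [-6]  conj(Y_{6,-6})(Ω₁) = -0.001228+0.002013i ; Y_{6,-6}(Ω₂) = +0.101743+0.076924i ; Δ = -0.000280+0.000110i
  [-5]  conj(Y_{6,-5})(Ω₁) = +0.003496-0.017730i ; Y_{6,-5}(Ω₂) = +0.288619-0.160579i ; Δ = -0.001838-0.005679i
  [-4]  conj(Y_{6,-4})(Ω₁) = +0.013171+0.082458i ; Y_{6,-4}(Ω₂) = -0.039711-0.430338i ; Δ = +0.034962-0.008943i
  [-3]  conj(Y_{6,-3})(Ω₁) = -0.124512-0.221817i ; Y_{6,-3}(Ω₂) = -0.179189-0.060115i ; Δ = +0.008977+0.047232i
  [-2]  conj(Y_{6,-2})(Ω₁) = +0.370207+0.315766i ; Y_{6,-2}(Ω₂) = +0.170636-0.187107i ; Δ = +0.122253-0.015387i
  [-1]  conj(Y_{6,-1})(Ω₁) = -0.412446-0.152005i ; Y_{6,-1}(Ω₂) = -0.120756-0.273556i ; Δ = +0.008223+0.131183i
  [+0]  conj(Y_{6,0})(Ω₁) = -0.174720-0.000000i ; Y_{6,0}(Ω₂) = +0.178147+0.000000i ; Δ = -0.031126-0.000000i
  [+1]  conj(Y_{6,1})(Ω₁) = +0.412446-0.152005i ; Y_{6,1}(Ω₂) = +0.120756-0.273556i ; Δ = +0.008223-0.131183i
  [+2]  conj(Y_{6,2})(Ω₁) = +0.370207-0.315766i ; Y_{6,2}(Ω₂) = +0.170636+0.187107i ; Δ = +0.122253+0.015387i
  [+3]  conj(Y_{6,3})(Ω₁) = +0.124512-0.221817i ; Y_{6,3}(Ω₂) = +0.179189-0.060115i ; Δ = +0.008977-0.047232i
  [+4]  conj(Y_{6,4})(Ω₁) = +0.013171-0.082458i ; Y_{6,4}(Ω₂) = -0.039711+0.430338i ; Δ = +0.034962+0.008943i
  [+5]  conj(Y_{6,5})(Ω₁) = -0.003496-0.017730i ; Y_{6,5}(Ω₂) = -0.288619-0.160579i ; Δ = -0.001838+0.005679i
  [+6]  conj(Y_{6,6})(Ω₁) = -0.001228-0.002013i ; Y_{6,6}(Ω₂) = +0.101743-0.076924i ; Δ = -0.000280-0.000110i
Total Σ_m = +0.313467+0.000000i. Multiply by 0.966644: +0.303011+0.000000i. P_6(cos γ) = 0.303011

0.303011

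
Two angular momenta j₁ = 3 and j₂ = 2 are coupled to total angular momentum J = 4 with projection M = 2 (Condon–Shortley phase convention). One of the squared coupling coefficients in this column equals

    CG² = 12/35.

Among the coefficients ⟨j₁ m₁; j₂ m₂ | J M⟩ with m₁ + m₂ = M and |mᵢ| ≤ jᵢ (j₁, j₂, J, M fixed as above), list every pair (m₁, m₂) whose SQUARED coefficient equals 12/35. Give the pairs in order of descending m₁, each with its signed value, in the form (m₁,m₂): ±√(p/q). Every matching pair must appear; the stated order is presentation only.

(2,0): +√(12/35)

Admissible pairs with m₁+m₂ = M = 2: (0,2), (1,1), (2,0), (3,-1)
  (m₁,m₂)=(3,-1): CG² = 27/140, CG = +√(27/140)
  (m₁,m₂)=(2,0): CG² = 12/35, CG = +√(12/35)   ← matches the target
  (m₁,m₂)=(1,1): CG² = 1/28, CG = −√(1/28)
  (m₁,m₂)=(0,2): CG² = 3/7, CG = −√(3/7)
Pairs with CG² = 12/35: (2,0): +√(12/35)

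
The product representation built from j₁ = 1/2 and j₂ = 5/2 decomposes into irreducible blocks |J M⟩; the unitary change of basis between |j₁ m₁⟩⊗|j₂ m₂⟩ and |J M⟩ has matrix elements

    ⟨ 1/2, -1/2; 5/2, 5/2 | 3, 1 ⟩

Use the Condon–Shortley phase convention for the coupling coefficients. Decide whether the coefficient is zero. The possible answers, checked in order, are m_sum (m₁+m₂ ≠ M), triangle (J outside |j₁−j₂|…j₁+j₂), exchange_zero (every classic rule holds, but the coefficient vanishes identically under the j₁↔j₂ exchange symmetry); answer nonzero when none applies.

m_sum

m-sum: m₁+m₂ = -1/2+5/2 = 2, M = 1  ✗ ⇒ coefficient is 0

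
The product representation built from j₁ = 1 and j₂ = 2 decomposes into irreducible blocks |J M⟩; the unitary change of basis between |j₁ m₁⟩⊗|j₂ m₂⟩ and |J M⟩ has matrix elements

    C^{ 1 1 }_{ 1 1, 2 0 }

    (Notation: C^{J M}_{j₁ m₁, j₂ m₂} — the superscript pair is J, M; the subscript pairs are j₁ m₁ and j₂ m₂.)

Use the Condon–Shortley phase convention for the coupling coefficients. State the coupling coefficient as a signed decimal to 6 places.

triangle: 2!*0!*2!/5! = 4/120
(j±m)!: 2!*0!*2!*2!*2!*0! = 16
prefactor² = (2J+1)*Δ*N² = 8/5
  k=0: +1/(0!*2!*0!*2!*0!*0!) = 1/4
Σ = 1/4  ⇒  CG² = 8/5*(1/4)² = 1/10
CG = +√(1/10) = +0.316228

+√(1/10) ≈ +0.316228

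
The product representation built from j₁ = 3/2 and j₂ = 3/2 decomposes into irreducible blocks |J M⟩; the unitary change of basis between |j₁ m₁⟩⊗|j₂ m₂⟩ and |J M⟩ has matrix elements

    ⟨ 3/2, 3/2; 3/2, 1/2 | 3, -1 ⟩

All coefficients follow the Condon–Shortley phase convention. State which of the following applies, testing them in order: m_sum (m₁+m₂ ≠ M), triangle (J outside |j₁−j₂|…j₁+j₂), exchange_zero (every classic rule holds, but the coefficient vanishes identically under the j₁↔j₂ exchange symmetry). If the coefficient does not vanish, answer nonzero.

m_sum

m-sum: m₁+m₂ = 3/2+1/2 = 2, M = -1  ✗ ⇒ coefficient is 0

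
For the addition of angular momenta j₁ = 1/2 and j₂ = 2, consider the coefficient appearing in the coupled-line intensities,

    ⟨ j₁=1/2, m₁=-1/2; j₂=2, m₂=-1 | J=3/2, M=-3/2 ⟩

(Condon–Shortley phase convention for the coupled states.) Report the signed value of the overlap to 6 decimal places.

−√(1/5) = -0.447214

triangle: 1!×0!×3!/5! = 6/120
(j±m)!: 0!×1!×1!×3!×0!×3! = 36
prefactor² = (2J+1)×Δ×N² = 36/5
  k=1: −1/(1!×0!×0!×0!×0!×3!) = -1/6
Σ = -1/6  ⇒  CG² = 36/5×(-1/6)² = 1/5
CG = −√(1/5) = -0.447214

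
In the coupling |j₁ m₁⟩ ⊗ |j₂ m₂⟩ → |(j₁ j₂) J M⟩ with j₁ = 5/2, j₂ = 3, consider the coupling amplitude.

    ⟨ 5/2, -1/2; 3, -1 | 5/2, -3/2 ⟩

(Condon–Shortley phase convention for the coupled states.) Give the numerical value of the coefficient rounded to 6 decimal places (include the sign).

-0.169031  (= −√(1/35))

triangle: 3!·2!·3!/9! = 72/362880
(j±m)!: 2!·3!·2!·4!·1!·4! = 13824
prefactor² = (2J+1)·Δ·N² = 576/35
  k=1: −1/(1!·2!·2!·1!·0!·2!) = -1/8
  k=2: +1/(2!·1!·1!·0!·1!·3!) = 1/12
Σ = -1/24  ⇒  CG² = 576/35·(-1/24)² = 1/35
CG = −√(1/35) = -0.169031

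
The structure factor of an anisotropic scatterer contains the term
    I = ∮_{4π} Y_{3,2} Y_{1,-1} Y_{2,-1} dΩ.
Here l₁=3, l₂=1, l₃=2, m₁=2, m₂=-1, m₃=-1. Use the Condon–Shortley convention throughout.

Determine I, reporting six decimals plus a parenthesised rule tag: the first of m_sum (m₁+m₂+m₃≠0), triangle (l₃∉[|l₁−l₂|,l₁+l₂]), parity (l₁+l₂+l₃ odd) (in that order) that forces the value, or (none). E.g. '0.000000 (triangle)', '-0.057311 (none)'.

Checks pass: Σm=0; 6 even; l₃=2∈[2,4].
(2·3+1)(2·1+1)(2·2+1) = 105
Δ: 2! 4! 0! / 7! → 1/105
sum: t=1:−1/4 = -1/4
3j²(3 1 2; 0 0 0) = Δ·Π!·Σ² = 3/35  (sign -1)
sum: t=0:+1/12 = 1/12
3j²(3 1 2; 2 -1 -1) = Δ·Π!·Σ² = 2/21  (sign -1)
combine: 4πI² = 105·3/35·2/21 = 6/7
take √, sign +1: I = 0.26116903
No selection rule forces the value: the integral is nonzero (none).

0.261169 (none)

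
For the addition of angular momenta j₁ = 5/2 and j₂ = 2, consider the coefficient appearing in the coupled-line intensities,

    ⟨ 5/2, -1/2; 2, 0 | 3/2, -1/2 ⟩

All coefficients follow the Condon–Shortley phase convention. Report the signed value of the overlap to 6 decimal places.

+0.239046

j₁+j₂−J=3  J+j₁−j₂=2  J−j₁+j₂=1  j₁+j₂+J+1=7
(j₁±m₁, j₂±m₂, J±M) = (2,3,2,2,1,2)
P² = 32/35
sum k=1..2:
  [1] −1/4 = -1/4
  [2] +1/2 = 1/2
S = 1/4
C² = P²·S² = 2/35 ; C = +0.239046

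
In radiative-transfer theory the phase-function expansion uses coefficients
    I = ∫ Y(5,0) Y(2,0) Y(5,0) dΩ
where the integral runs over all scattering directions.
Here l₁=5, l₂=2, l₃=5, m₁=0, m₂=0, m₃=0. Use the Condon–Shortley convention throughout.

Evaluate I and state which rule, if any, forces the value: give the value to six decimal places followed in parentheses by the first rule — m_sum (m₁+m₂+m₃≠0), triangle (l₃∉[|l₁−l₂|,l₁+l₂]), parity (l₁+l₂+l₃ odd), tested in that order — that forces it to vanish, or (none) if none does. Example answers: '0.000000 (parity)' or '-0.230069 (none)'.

Rules hold: Σm=0, L=12 even, 3≤5≤7.
N = 11·5·11 = 605
Δ = 2!·8!·2!/13! = 1/38610
Racah Σ t=0..2: t=0:+1/2880 t=1:−1/576 t=2:+1/2880 = -1/960
⇒ 3j(5 2 5; 0 0 0)² = 10/429, sgn +1
(m-triple is (0,0,0) — same symbol as above.)
4πI² = N·(3j₀)²·(3jₘ)² = 500/1521
I = +1·√(0.328731/4π) = 0.16173926
No selection rule forces the value: the integral is nonzero (none).

0.161739 (none)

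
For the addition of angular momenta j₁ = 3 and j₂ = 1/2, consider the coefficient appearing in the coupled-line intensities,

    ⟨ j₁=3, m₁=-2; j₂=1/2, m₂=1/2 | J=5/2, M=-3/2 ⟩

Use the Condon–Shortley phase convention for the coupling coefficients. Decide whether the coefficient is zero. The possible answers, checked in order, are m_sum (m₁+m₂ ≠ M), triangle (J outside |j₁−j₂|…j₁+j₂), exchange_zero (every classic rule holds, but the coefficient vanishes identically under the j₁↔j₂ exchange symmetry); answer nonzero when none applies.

nonzero

m-sum: m₁+m₂ = -2+1/2 = -3/2, M = -3/2  ✓
triangle: |j₁−j₂| = 5/2 ≤ J = 5/2 ≤ j₁+j₂ = 7/2  ✓
exchange: j₁≠j₂ or m₁≠m₂ — the exchange symmetry imposes no constraint here
value check: CG = −√(5/7) = -0.845154 ≠ 0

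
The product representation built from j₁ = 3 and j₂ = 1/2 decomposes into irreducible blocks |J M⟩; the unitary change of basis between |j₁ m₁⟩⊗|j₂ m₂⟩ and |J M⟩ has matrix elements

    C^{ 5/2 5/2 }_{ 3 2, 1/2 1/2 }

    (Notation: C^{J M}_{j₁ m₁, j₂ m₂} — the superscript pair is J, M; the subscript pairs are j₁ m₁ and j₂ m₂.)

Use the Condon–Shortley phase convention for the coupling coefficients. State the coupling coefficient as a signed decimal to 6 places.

-0.377964  (= −√(1/7))

√[6·1!5!0!/7! · 5!1!1!0!5!0!] = √(14400/7)
  +(−1)^1/∏(1,0,0,0,5,0)! = -1/120  (running -1/120)
⟨..|..⟩ = √(14400/7)·(-1/120) = -0.377964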